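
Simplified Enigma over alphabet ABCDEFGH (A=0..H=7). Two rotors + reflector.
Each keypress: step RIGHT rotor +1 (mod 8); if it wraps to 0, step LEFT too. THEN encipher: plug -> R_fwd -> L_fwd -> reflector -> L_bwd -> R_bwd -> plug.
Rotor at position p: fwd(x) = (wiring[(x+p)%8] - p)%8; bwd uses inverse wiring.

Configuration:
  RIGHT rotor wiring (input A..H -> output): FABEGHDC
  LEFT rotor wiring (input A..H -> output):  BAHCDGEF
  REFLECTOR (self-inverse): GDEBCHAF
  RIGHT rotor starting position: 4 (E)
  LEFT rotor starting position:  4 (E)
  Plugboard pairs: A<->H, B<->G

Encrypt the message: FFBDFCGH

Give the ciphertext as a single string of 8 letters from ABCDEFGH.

Char 1 ('F'): step: R->5, L=4; F->plug->F->R->E->L->F->refl->H->L'->A->R'->D->plug->D
Char 2 ('F'): step: R->6, L=4; F->plug->F->R->G->L->D->refl->B->L'->D->R'->E->plug->E
Char 3 ('B'): step: R->7, L=4; B->plug->G->R->A->L->H->refl->F->L'->E->R'->H->plug->A
Char 4 ('D'): step: R->0, L->5 (L advanced); D->plug->D->R->E->L->D->refl->B->L'->A->R'->B->plug->G
Char 5 ('F'): step: R->1, L=5; F->plug->F->R->C->L->A->refl->G->L'->H->R'->A->plug->H
Char 6 ('C'): step: R->2, L=5; C->plug->C->R->E->L->D->refl->B->L'->A->R'->F->plug->F
Char 7 ('G'): step: R->3, L=5; G->plug->B->R->D->L->E->refl->C->L'->F->R'->G->plug->B
Char 8 ('H'): step: R->4, L=5; H->plug->A->R->C->L->A->refl->G->L'->H->R'->C->plug->C

Answer: DEAGHFBC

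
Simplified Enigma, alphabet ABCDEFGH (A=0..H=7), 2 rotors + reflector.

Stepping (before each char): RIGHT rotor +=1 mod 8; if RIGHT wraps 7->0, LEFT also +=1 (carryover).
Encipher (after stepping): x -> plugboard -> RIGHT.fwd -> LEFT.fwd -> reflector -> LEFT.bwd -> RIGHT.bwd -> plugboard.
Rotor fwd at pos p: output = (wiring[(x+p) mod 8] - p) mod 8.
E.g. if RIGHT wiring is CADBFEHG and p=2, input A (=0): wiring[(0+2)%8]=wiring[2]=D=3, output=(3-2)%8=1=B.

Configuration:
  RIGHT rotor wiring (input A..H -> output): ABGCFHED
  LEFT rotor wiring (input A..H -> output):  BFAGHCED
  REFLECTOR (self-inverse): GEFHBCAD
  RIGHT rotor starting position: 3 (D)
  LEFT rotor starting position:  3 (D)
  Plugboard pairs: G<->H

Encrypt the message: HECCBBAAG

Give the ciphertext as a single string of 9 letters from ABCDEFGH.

Answer: CHEHDEGCF

Derivation:
Char 1 ('H'): step: R->4, L=3; H->plug->G->R->C->L->H->refl->D->L'->A->R'->C->plug->C
Char 2 ('E'): step: R->5, L=3; E->plug->E->R->E->L->A->refl->G->L'->F->R'->G->plug->H
Char 3 ('C'): step: R->6, L=3; C->plug->C->R->C->L->H->refl->D->L'->A->R'->E->plug->E
Char 4 ('C'): step: R->7, L=3; C->plug->C->R->C->L->H->refl->D->L'->A->R'->G->plug->H
Char 5 ('B'): step: R->0, L->4 (L advanced); B->plug->B->R->B->L->G->refl->A->L'->C->R'->D->plug->D
Char 6 ('B'): step: R->1, L=4; B->plug->B->R->F->L->B->refl->E->L'->G->R'->E->plug->E
Char 7 ('A'): step: R->2, L=4; A->plug->A->R->E->L->F->refl->C->L'->H->R'->H->plug->G
Char 8 ('A'): step: R->3, L=4; A->plug->A->R->H->L->C->refl->F->L'->E->R'->C->plug->C
Char 9 ('G'): step: R->4, L=4; G->plug->H->R->G->L->E->refl->B->L'->F->R'->F->plug->F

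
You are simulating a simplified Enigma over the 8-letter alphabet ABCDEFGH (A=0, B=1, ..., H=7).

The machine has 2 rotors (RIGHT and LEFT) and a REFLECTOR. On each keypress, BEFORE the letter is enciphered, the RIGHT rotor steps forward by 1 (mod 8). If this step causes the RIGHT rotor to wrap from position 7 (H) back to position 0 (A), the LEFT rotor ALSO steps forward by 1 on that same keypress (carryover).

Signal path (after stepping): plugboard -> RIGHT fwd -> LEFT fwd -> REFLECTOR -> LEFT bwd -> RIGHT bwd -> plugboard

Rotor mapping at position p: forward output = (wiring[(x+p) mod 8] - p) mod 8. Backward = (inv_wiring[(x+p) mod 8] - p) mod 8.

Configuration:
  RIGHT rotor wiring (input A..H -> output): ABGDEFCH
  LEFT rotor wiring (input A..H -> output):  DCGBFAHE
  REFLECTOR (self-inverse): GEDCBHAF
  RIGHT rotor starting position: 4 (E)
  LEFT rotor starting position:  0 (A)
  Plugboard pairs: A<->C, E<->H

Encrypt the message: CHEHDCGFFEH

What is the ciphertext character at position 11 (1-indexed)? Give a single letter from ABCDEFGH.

Char 1 ('C'): step: R->5, L=0; C->plug->A->R->A->L->D->refl->C->L'->B->R'->F->plug->F
Char 2 ('H'): step: R->6, L=0; H->plug->E->R->A->L->D->refl->C->L'->B->R'->B->plug->B
Char 3 ('E'): step: R->7, L=0; E->plug->H->R->D->L->B->refl->E->L'->H->R'->D->plug->D
Char 4 ('H'): step: R->0, L->1 (L advanced); H->plug->E->R->E->L->H->refl->F->L'->B->R'->B->plug->B
Char 5 ('D'): step: R->1, L=1; D->plug->D->R->D->L->E->refl->B->L'->A->R'->A->plug->C
Char 6 ('C'): step: R->2, L=1; C->plug->A->R->E->L->H->refl->F->L'->B->R'->B->plug->B
Char 7 ('G'): step: R->3, L=1; G->plug->G->R->G->L->D->refl->C->L'->H->R'->D->plug->D
Char 8 ('F'): step: R->4, L=1; F->plug->F->R->F->L->G->refl->A->L'->C->R'->G->plug->G
Char 9 ('F'): step: R->5, L=1; F->plug->F->R->B->L->F->refl->H->L'->E->R'->E->plug->H
Char 10 ('E'): step: R->6, L=1; E->plug->H->R->H->L->C->refl->D->L'->G->R'->G->plug->G
Char 11 ('H'): step: R->7, L=1; H->plug->E->R->E->L->H->refl->F->L'->B->R'->B->plug->B

B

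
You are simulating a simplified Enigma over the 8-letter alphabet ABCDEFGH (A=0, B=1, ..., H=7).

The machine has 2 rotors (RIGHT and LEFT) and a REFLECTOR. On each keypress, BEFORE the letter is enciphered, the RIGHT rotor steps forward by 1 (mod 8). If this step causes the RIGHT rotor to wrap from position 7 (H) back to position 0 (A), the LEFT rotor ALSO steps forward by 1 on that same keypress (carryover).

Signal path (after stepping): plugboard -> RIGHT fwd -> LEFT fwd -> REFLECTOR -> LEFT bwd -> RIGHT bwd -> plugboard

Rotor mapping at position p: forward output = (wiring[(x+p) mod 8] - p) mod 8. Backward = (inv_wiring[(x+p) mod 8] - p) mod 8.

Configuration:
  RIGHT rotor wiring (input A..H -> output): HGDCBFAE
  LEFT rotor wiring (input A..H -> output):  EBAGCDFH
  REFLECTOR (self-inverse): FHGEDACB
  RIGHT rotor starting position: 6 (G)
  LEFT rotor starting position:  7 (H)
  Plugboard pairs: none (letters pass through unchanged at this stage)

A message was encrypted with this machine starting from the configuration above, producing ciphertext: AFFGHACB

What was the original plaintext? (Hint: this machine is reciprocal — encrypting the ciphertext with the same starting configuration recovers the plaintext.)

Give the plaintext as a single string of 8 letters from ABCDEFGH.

Answer: GGCBDDEA

Derivation:
Char 1 ('A'): step: R->7, L=7; A->plug->A->R->F->L->D->refl->E->L'->G->R'->G->plug->G
Char 2 ('F'): step: R->0, L->0 (L advanced); F->plug->F->R->F->L->D->refl->E->L'->A->R'->G->plug->G
Char 3 ('F'): step: R->1, L=0; F->plug->F->R->H->L->H->refl->B->L'->B->R'->C->plug->C
Char 4 ('G'): step: R->2, L=0; G->plug->G->R->F->L->D->refl->E->L'->A->R'->B->plug->B
Char 5 ('H'): step: R->3, L=0; H->plug->H->R->A->L->E->refl->D->L'->F->R'->D->plug->D
Char 6 ('A'): step: R->4, L=0; A->plug->A->R->F->L->D->refl->E->L'->A->R'->D->plug->D
Char 7 ('C'): step: R->5, L=0; C->plug->C->R->H->L->H->refl->B->L'->B->R'->E->plug->E
Char 8 ('B'): step: R->6, L=0; B->plug->B->R->G->L->F->refl->A->L'->C->R'->A->plug->A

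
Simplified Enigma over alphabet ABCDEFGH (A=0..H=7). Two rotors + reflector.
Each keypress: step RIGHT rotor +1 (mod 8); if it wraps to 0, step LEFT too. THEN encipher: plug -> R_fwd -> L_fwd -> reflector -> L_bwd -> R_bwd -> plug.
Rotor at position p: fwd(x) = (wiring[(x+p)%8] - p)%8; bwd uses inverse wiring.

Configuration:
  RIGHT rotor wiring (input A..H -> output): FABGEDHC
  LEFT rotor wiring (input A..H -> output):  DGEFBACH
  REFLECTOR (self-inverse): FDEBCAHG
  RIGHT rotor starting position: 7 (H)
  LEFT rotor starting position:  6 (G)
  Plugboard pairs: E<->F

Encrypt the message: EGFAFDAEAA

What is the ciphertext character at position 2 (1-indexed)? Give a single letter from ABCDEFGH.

Char 1 ('E'): step: R->0, L->7 (L advanced); E->plug->F->R->D->L->F->refl->A->L'->A->R'->B->plug->B
Char 2 ('G'): step: R->1, L=7; G->plug->G->R->B->L->E->refl->C->L'->F->R'->C->plug->C

C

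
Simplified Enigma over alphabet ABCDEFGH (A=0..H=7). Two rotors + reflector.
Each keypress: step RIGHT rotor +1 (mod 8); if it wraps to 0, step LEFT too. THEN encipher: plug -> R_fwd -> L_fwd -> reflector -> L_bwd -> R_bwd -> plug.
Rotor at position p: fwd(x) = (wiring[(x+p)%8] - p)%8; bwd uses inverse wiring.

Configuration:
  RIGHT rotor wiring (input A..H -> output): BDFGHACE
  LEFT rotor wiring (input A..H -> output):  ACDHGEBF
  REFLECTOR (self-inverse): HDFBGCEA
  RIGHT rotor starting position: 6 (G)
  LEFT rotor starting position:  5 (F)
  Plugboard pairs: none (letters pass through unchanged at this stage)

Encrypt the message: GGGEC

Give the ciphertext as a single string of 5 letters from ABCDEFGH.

Char 1 ('G'): step: R->7, L=5; G->plug->G->R->B->L->E->refl->G->L'->F->R'->A->plug->A
Char 2 ('G'): step: R->0, L->6 (L advanced); G->plug->G->R->C->L->C->refl->F->L'->E->R'->H->plug->H
Char 3 ('G'): step: R->1, L=6; G->plug->G->R->D->L->E->refl->G->L'->H->R'->E->plug->E
Char 4 ('E'): step: R->2, L=6; E->plug->E->R->A->L->D->refl->B->L'->F->R'->C->plug->C
Char 5 ('C'): step: R->3, L=6; C->plug->C->R->F->L->B->refl->D->L'->A->R'->G->plug->G

Answer: AHECG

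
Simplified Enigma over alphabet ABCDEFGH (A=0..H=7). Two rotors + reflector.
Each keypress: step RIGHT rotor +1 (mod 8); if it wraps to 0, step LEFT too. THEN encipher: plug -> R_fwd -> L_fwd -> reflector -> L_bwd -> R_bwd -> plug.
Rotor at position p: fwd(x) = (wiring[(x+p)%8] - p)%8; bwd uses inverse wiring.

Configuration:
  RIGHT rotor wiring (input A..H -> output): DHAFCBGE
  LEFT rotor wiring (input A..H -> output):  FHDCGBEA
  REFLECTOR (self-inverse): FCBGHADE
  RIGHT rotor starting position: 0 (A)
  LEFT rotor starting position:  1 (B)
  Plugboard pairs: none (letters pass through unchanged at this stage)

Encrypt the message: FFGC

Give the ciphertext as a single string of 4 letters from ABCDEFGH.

Char 1 ('F'): step: R->1, L=1; F->plug->F->R->F->L->D->refl->G->L'->A->R'->E->plug->E
Char 2 ('F'): step: R->2, L=1; F->plug->F->R->C->L->B->refl->C->L'->B->R'->G->plug->G
Char 3 ('G'): step: R->3, L=1; G->plug->G->R->E->L->A->refl->F->L'->D->R'->D->plug->D
Char 4 ('C'): step: R->4, L=1; C->plug->C->R->C->L->B->refl->C->L'->B->R'->H->plug->H

Answer: EGDH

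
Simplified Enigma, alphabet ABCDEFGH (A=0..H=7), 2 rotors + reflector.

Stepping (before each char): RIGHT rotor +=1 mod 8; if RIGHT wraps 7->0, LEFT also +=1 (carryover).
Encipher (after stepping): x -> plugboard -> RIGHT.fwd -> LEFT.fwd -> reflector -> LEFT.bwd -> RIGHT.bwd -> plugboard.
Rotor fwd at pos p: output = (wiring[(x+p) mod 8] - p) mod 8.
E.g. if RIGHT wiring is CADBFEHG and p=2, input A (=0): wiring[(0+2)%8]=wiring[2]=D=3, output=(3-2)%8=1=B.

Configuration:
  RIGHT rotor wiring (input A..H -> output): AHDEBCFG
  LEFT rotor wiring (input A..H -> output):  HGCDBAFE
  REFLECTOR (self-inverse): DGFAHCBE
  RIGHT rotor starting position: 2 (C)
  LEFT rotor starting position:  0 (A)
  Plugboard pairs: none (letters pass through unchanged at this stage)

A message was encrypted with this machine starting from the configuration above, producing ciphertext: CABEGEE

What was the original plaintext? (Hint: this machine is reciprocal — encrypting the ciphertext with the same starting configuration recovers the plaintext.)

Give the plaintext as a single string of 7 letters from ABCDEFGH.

Answer: HFGGEBH

Derivation:
Char 1 ('C'): step: R->3, L=0; C->plug->C->R->H->L->E->refl->H->L'->A->R'->H->plug->H
Char 2 ('A'): step: R->4, L=0; A->plug->A->R->F->L->A->refl->D->L'->D->R'->F->plug->F
Char 3 ('B'): step: R->5, L=0; B->plug->B->R->A->L->H->refl->E->L'->H->R'->G->plug->G
Char 4 ('E'): step: R->6, L=0; E->plug->E->R->F->L->A->refl->D->L'->D->R'->G->plug->G
Char 5 ('G'): step: R->7, L=0; G->plug->G->R->D->L->D->refl->A->L'->F->R'->E->plug->E
Char 6 ('E'): step: R->0, L->1 (L advanced); E->plug->E->R->B->L->B->refl->G->L'->H->R'->B->plug->B
Char 7 ('E'): step: R->1, L=1; E->plug->E->R->B->L->B->refl->G->L'->H->R'->H->plug->H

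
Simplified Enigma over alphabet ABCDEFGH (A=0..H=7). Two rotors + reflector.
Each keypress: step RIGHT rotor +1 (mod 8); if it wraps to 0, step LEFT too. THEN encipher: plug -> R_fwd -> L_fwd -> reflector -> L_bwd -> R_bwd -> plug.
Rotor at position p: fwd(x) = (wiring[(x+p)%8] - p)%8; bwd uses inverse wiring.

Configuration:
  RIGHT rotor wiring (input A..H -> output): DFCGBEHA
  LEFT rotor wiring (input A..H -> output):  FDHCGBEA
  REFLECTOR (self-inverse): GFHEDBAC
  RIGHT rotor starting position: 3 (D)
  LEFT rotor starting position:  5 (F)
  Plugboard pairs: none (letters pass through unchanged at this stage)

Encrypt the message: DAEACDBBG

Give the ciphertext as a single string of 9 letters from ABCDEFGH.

Char 1 ('D'): step: R->4, L=5; D->plug->D->R->E->L->G->refl->A->L'->D->R'->C->plug->C
Char 2 ('A'): step: R->5, L=5; A->plug->A->R->H->L->B->refl->F->L'->G->R'->D->plug->D
Char 3 ('E'): step: R->6, L=5; E->plug->E->R->E->L->G->refl->A->L'->D->R'->G->plug->G
Char 4 ('A'): step: R->7, L=5; A->plug->A->R->B->L->H->refl->C->L'->F->R'->G->plug->G
Char 5 ('C'): step: R->0, L->6 (L advanced); C->plug->C->R->C->L->H->refl->C->L'->B->R'->E->plug->E
Char 6 ('D'): step: R->1, L=6; D->plug->D->R->A->L->G->refl->A->L'->G->R'->F->plug->F
Char 7 ('B'): step: R->2, L=6; B->plug->B->R->E->L->B->refl->F->L'->D->R'->H->plug->H
Char 8 ('B'): step: R->3, L=6; B->plug->B->R->G->L->A->refl->G->L'->A->R'->F->plug->F
Char 9 ('G'): step: R->4, L=6; G->plug->G->R->G->L->A->refl->G->L'->A->R'->B->plug->B

Answer: CDGGEFHFB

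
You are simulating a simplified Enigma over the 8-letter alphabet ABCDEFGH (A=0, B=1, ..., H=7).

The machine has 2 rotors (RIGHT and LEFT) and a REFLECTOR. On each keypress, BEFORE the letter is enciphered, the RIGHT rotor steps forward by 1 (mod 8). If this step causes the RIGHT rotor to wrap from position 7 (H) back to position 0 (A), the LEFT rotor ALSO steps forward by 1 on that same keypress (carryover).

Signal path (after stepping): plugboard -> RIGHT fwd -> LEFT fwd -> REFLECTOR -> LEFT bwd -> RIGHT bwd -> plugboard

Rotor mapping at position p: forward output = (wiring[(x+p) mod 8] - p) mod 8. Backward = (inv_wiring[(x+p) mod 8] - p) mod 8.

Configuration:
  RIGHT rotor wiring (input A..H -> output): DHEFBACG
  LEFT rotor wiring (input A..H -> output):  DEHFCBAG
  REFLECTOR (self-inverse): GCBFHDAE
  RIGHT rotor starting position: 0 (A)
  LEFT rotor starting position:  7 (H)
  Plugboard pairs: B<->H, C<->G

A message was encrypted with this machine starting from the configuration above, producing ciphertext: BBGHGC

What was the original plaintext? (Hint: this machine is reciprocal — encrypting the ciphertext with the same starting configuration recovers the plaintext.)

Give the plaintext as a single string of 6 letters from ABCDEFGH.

Answer: CAAFCA

Derivation:
Char 1 ('B'): step: R->1, L=7; B->plug->H->R->C->L->F->refl->D->L'->F->R'->G->plug->C
Char 2 ('B'): step: R->2, L=7; B->plug->H->R->F->L->D->refl->F->L'->C->R'->A->plug->A
Char 3 ('G'): step: R->3, L=7; G->plug->C->R->F->L->D->refl->F->L'->C->R'->A->plug->A
Char 4 ('H'): step: R->4, L=7; H->plug->B->R->E->L->G->refl->A->L'->D->R'->F->plug->F
Char 5 ('G'): step: R->5, L=7; G->plug->C->R->B->L->E->refl->H->L'->A->R'->G->plug->C
Char 6 ('C'): step: R->6, L=7; C->plug->G->R->D->L->A->refl->G->L'->E->R'->A->plug->A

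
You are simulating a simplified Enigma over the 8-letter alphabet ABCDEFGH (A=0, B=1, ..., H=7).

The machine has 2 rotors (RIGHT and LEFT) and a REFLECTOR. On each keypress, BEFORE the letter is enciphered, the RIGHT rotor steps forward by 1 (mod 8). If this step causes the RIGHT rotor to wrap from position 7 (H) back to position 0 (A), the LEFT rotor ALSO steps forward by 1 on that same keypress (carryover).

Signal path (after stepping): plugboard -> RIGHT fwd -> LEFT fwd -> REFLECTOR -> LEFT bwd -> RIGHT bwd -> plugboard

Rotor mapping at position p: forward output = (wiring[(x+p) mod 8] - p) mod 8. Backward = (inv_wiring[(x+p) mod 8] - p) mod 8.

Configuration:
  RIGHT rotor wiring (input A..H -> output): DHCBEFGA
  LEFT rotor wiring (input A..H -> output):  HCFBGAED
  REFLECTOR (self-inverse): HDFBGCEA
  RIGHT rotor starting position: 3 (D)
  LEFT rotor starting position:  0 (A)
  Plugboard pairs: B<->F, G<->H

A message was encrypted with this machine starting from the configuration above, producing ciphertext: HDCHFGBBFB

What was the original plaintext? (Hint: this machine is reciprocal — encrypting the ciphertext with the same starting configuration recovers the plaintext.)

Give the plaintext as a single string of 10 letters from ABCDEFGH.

Char 1 ('H'): step: R->4, L=0; H->plug->G->R->G->L->E->refl->G->L'->E->R'->D->plug->D
Char 2 ('D'): step: R->5, L=0; D->plug->D->R->G->L->E->refl->G->L'->E->R'->G->plug->H
Char 3 ('C'): step: R->6, L=0; C->plug->C->R->F->L->A->refl->H->L'->A->R'->A->plug->A
Char 4 ('H'): step: R->7, L=0; H->plug->G->R->G->L->E->refl->G->L'->E->R'->B->plug->F
Char 5 ('F'): step: R->0, L->1 (L advanced); F->plug->B->R->H->L->G->refl->E->L'->B->R'->D->plug->D
Char 6 ('G'): step: R->1, L=1; G->plug->H->R->C->L->A->refl->H->L'->E->R'->E->plug->E
Char 7 ('B'): step: R->2, L=1; B->plug->F->R->G->L->C->refl->F->L'->D->R'->D->plug->D
Char 8 ('B'): step: R->3, L=1; B->plug->F->R->A->L->B->refl->D->L'->F->R'->E->plug->E
Char 9 ('F'): step: R->4, L=1; F->plug->B->R->B->L->E->refl->G->L'->H->R'->E->plug->E
Char 10 ('B'): step: R->5, L=1; B->plug->F->R->F->L->D->refl->B->L'->A->R'->A->plug->A

Answer: DHAFDEDEEA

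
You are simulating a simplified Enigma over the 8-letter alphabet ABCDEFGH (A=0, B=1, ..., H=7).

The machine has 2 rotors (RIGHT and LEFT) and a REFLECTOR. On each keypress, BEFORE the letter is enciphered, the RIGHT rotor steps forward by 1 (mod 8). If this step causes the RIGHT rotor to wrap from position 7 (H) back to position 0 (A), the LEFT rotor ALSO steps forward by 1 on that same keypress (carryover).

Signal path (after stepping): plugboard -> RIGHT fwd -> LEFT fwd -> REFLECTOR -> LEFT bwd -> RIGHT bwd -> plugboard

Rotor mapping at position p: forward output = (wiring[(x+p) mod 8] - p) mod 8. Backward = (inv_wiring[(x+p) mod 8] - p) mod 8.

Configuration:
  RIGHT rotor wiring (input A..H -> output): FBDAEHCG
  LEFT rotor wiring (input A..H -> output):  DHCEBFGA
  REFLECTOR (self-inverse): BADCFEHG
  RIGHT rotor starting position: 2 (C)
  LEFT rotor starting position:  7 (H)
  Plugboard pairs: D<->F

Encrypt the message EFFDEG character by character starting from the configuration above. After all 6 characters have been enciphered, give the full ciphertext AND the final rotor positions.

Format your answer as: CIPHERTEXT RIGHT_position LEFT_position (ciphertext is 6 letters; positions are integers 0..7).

Answer: AAABFF 0 0

Derivation:
Char 1 ('E'): step: R->3, L=7; E->plug->E->R->D->L->D->refl->C->L'->F->R'->A->plug->A
Char 2 ('F'): step: R->4, L=7; F->plug->D->R->C->L->A->refl->B->L'->A->R'->A->plug->A
Char 3 ('F'): step: R->5, L=7; F->plug->D->R->A->L->B->refl->A->L'->C->R'->A->plug->A
Char 4 ('D'): step: R->6, L=7; D->plug->F->R->C->L->A->refl->B->L'->A->R'->B->plug->B
Char 5 ('E'): step: R->7, L=7; E->plug->E->R->B->L->E->refl->F->L'->E->R'->D->plug->F
Char 6 ('G'): step: R->0, L->0 (L advanced); G->plug->G->R->C->L->C->refl->D->L'->A->R'->D->plug->F
Final: ciphertext=AAABFF, RIGHT=0, LEFT=0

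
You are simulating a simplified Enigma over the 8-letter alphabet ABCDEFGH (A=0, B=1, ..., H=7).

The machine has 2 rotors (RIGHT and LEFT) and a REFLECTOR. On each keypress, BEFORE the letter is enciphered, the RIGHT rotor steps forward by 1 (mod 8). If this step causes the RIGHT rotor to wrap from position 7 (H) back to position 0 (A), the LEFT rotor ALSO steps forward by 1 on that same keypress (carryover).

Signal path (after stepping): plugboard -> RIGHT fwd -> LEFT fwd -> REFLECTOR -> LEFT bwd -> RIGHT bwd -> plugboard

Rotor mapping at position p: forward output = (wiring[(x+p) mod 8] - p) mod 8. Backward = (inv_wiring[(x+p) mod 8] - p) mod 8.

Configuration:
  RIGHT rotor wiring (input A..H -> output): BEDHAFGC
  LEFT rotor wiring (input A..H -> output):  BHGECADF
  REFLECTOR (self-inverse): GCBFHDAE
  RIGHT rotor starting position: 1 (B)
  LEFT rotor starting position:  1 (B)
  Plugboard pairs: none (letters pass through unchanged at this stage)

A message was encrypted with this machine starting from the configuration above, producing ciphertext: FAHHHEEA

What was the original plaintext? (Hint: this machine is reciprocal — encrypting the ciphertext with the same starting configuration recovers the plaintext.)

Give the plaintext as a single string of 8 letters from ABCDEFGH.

Answer: GFECAHGB

Derivation:
Char 1 ('F'): step: R->2, L=1; F->plug->F->R->A->L->G->refl->A->L'->H->R'->G->plug->G
Char 2 ('A'): step: R->3, L=1; A->plug->A->R->E->L->H->refl->E->L'->G->R'->F->plug->F
Char 3 ('H'): step: R->4, L=1; H->plug->H->R->D->L->B->refl->C->L'->F->R'->E->plug->E
Char 4 ('H'): step: R->5, L=1; H->plug->H->R->D->L->B->refl->C->L'->F->R'->C->plug->C
Char 5 ('H'): step: R->6, L=1; H->plug->H->R->H->L->A->refl->G->L'->A->R'->A->plug->A
Char 6 ('E'): step: R->7, L=1; E->plug->E->R->A->L->G->refl->A->L'->H->R'->H->plug->H
Char 7 ('E'): step: R->0, L->2 (L advanced); E->plug->E->R->A->L->E->refl->H->L'->G->R'->G->plug->G
Char 8 ('A'): step: R->1, L=2; A->plug->A->R->D->L->G->refl->A->L'->C->R'->B->plug->B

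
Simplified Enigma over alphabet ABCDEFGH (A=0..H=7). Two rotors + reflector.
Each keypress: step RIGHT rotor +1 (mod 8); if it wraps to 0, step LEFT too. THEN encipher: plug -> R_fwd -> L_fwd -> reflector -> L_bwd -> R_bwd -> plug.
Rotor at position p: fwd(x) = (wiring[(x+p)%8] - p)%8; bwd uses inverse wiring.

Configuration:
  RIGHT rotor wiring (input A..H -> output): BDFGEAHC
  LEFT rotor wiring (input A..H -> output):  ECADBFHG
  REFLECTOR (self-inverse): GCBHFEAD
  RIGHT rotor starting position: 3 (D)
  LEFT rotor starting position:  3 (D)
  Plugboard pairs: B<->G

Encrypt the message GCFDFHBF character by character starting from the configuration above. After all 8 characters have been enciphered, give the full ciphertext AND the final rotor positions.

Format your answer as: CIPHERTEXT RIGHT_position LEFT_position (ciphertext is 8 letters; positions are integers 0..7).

Char 1 ('G'): step: R->4, L=3; G->plug->B->R->E->L->D->refl->H->L'->G->R'->D->plug->D
Char 2 ('C'): step: R->5, L=3; C->plug->C->R->F->L->B->refl->C->L'->C->R'->B->plug->G
Char 3 ('F'): step: R->6, L=3; F->plug->F->R->A->L->A->refl->G->L'->B->R'->A->plug->A
Char 4 ('D'): step: R->7, L=3; D->plug->D->R->G->L->H->refl->D->L'->E->R'->C->plug->C
Char 5 ('F'): step: R->0, L->4 (L advanced); F->plug->F->R->A->L->F->refl->E->L'->G->R'->D->plug->D
Char 6 ('H'): step: R->1, L=4; H->plug->H->R->A->L->F->refl->E->L'->G->R'->F->plug->F
Char 7 ('B'): step: R->2, L=4; B->plug->G->R->H->L->H->refl->D->L'->C->R'->C->plug->C
Char 8 ('F'): step: R->3, L=4; F->plug->F->R->G->L->E->refl->F->L'->A->R'->G->plug->B
Final: ciphertext=DGACDFCB, RIGHT=3, LEFT=4

Answer: DGACDFCB 3 4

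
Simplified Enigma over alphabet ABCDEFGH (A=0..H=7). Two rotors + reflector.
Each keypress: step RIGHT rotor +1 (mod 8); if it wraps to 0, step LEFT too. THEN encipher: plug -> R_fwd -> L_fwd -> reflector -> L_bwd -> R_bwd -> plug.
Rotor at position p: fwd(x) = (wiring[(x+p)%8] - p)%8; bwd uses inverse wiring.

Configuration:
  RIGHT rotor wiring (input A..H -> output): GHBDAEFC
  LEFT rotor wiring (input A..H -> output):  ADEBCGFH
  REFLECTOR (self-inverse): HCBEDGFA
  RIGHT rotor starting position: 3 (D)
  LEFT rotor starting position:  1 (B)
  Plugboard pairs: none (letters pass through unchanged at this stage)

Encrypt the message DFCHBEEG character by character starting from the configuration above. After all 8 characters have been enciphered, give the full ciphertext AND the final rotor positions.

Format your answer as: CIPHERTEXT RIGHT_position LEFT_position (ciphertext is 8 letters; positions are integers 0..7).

Answer: AGEEEFGF 3 2

Derivation:
Char 1 ('D'): step: R->4, L=1; D->plug->D->R->G->L->G->refl->F->L'->E->R'->A->plug->A
Char 2 ('F'): step: R->5, L=1; F->plug->F->R->E->L->F->refl->G->L'->G->R'->G->plug->G
Char 3 ('C'): step: R->6, L=1; C->plug->C->R->A->L->C->refl->B->L'->D->R'->E->plug->E
Char 4 ('H'): step: R->7, L=1; H->plug->H->R->G->L->G->refl->F->L'->E->R'->E->plug->E
Char 5 ('B'): step: R->0, L->2 (L advanced); B->plug->B->R->H->L->B->refl->C->L'->A->R'->E->plug->E
Char 6 ('E'): step: R->1, L=2; E->plug->E->R->D->L->E->refl->D->L'->E->R'->F->plug->F
Char 7 ('E'): step: R->2, L=2; E->plug->E->R->D->L->E->refl->D->L'->E->R'->G->plug->G
Char 8 ('G'): step: R->3, L=2; G->plug->G->R->E->L->D->refl->E->L'->D->R'->F->plug->F
Final: ciphertext=AGEEEFGF, RIGHT=3, LEFT=2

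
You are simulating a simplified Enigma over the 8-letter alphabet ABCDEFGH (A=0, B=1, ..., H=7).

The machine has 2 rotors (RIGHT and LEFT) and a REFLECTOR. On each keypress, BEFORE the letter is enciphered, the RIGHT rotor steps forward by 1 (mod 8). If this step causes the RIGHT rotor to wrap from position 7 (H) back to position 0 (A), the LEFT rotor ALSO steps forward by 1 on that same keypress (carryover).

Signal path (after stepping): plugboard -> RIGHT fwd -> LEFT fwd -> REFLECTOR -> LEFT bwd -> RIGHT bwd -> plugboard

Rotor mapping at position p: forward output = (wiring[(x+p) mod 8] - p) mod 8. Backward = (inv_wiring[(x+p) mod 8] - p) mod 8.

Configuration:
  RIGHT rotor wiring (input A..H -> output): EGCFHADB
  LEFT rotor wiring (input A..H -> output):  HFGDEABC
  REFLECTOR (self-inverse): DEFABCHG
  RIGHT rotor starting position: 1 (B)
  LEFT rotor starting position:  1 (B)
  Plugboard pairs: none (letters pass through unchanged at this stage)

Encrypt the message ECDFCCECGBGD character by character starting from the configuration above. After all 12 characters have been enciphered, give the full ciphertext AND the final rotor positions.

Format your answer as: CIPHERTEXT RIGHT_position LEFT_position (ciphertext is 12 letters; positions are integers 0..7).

Char 1 ('E'): step: R->2, L=1; E->plug->E->R->B->L->F->refl->C->L'->C->R'->G->plug->G
Char 2 ('C'): step: R->3, L=1; C->plug->C->R->F->L->A->refl->D->L'->D->R'->G->plug->G
Char 3 ('D'): step: R->4, L=1; D->plug->D->R->F->L->A->refl->D->L'->D->R'->A->plug->A
Char 4 ('F'): step: R->5, L=1; F->plug->F->R->F->L->A->refl->D->L'->D->R'->A->plug->A
Char 5 ('C'): step: R->6, L=1; C->plug->C->R->G->L->B->refl->E->L'->A->R'->D->plug->D
Char 6 ('C'): step: R->7, L=1; C->plug->C->R->H->L->G->refl->H->L'->E->R'->H->plug->H
Char 7 ('E'): step: R->0, L->2 (L advanced); E->plug->E->R->H->L->D->refl->A->L'->F->R'->D->plug->D
Char 8 ('C'): step: R->1, L=2; C->plug->C->R->E->L->H->refl->G->L'->D->R'->H->plug->H
Char 9 ('G'): step: R->2, L=2; G->plug->G->R->C->L->C->refl->F->L'->G->R'->D->plug->D
Char 10 ('B'): step: R->3, L=2; B->plug->B->R->E->L->H->refl->G->L'->D->R'->G->plug->G
Char 11 ('G'): step: R->4, L=2; G->plug->G->R->G->L->F->refl->C->L'->C->R'->F->plug->F
Char 12 ('D'): step: R->5, L=2; D->plug->D->R->H->L->D->refl->A->L'->F->R'->F->plug->F
Final: ciphertext=GGAADHDHDGFF, RIGHT=5, LEFT=2

Answer: GGAADHDHDGFF 5 2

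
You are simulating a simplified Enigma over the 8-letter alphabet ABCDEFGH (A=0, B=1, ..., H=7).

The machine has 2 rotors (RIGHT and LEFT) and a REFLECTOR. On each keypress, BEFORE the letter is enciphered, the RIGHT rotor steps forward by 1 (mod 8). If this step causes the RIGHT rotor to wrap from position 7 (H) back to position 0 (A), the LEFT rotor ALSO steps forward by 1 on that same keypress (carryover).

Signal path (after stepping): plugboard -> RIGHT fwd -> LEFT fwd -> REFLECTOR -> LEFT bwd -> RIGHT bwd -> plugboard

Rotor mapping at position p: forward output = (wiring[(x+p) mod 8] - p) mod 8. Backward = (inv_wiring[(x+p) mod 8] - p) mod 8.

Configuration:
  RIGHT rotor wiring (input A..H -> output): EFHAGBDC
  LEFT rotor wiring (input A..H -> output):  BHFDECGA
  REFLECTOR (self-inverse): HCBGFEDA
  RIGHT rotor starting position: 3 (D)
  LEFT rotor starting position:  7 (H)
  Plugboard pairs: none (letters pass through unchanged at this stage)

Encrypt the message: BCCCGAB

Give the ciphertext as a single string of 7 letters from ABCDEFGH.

Answer: HAHAEFH

Derivation:
Char 1 ('B'): step: R->4, L=7; B->plug->B->R->F->L->F->refl->E->L'->E->R'->H->plug->H
Char 2 ('C'): step: R->5, L=7; C->plug->C->R->F->L->F->refl->E->L'->E->R'->A->plug->A
Char 3 ('C'): step: R->6, L=7; C->plug->C->R->G->L->D->refl->G->L'->D->R'->H->plug->H
Char 4 ('C'): step: R->7, L=7; C->plug->C->R->G->L->D->refl->G->L'->D->R'->A->plug->A
Char 5 ('G'): step: R->0, L->0 (L advanced); G->plug->G->R->D->L->D->refl->G->L'->G->R'->E->plug->E
Char 6 ('A'): step: R->1, L=0; A->plug->A->R->E->L->E->refl->F->L'->C->R'->F->plug->F
Char 7 ('B'): step: R->2, L=0; B->plug->B->R->G->L->G->refl->D->L'->D->R'->H->plug->H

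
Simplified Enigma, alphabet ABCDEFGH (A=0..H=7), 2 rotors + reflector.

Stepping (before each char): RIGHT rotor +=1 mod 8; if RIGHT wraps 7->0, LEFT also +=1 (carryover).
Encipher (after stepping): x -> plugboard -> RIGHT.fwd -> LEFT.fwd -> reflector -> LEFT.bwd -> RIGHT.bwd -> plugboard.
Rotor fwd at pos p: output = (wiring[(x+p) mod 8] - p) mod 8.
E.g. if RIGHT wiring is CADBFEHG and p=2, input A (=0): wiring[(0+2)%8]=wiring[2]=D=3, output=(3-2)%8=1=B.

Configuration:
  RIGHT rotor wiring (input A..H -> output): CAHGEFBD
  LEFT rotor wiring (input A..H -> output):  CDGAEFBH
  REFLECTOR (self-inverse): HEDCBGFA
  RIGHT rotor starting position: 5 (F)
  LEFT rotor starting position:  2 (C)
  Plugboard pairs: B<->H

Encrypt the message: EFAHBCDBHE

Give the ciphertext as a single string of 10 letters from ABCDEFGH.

Answer: HCCCAFBFGB

Derivation:
Char 1 ('E'): step: R->6, L=2; E->plug->E->R->B->L->G->refl->F->L'->F->R'->B->plug->H
Char 2 ('F'): step: R->7, L=2; F->plug->F->R->F->L->F->refl->G->L'->B->R'->C->plug->C
Char 3 ('A'): step: R->0, L->3 (L advanced); A->plug->A->R->C->L->C->refl->D->L'->H->R'->C->plug->C
Char 4 ('H'): step: R->1, L=3; H->plug->B->R->G->L->A->refl->H->L'->F->R'->C->plug->C
Char 5 ('B'): step: R->2, L=3; B->plug->H->R->G->L->A->refl->H->L'->F->R'->A->plug->A
Char 6 ('C'): step: R->3, L=3; C->plug->C->R->C->L->C->refl->D->L'->H->R'->F->plug->F
Char 7 ('D'): step: R->4, L=3; D->plug->D->R->H->L->D->refl->C->L'->C->R'->H->plug->B
Char 8 ('B'): step: R->5, L=3; B->plug->H->R->H->L->D->refl->C->L'->C->R'->F->plug->F
Char 9 ('H'): step: R->6, L=3; H->plug->B->R->F->L->H->refl->A->L'->G->R'->G->plug->G
Char 10 ('E'): step: R->7, L=3; E->plug->E->R->H->L->D->refl->C->L'->C->R'->H->plug->B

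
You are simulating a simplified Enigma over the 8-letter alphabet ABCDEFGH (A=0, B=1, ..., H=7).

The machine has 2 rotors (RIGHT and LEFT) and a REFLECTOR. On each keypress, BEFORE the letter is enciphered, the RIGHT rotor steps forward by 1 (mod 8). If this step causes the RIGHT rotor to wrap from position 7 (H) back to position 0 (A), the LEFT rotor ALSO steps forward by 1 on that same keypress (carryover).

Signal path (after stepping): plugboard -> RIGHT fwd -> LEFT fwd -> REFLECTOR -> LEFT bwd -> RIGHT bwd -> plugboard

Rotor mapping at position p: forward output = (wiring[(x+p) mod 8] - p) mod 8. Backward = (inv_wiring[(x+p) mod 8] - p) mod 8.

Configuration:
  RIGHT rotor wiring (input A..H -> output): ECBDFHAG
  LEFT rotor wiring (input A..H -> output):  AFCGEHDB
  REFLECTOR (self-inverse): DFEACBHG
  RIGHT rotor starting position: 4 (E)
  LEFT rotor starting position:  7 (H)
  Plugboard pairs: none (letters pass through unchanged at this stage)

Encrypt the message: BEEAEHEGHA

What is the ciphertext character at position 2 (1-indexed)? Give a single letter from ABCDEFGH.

Char 1 ('B'): step: R->5, L=7; B->plug->B->R->D->L->D->refl->A->L'->G->R'->G->plug->G
Char 2 ('E'): step: R->6, L=7; E->plug->E->R->D->L->D->refl->A->L'->G->R'->C->plug->C

C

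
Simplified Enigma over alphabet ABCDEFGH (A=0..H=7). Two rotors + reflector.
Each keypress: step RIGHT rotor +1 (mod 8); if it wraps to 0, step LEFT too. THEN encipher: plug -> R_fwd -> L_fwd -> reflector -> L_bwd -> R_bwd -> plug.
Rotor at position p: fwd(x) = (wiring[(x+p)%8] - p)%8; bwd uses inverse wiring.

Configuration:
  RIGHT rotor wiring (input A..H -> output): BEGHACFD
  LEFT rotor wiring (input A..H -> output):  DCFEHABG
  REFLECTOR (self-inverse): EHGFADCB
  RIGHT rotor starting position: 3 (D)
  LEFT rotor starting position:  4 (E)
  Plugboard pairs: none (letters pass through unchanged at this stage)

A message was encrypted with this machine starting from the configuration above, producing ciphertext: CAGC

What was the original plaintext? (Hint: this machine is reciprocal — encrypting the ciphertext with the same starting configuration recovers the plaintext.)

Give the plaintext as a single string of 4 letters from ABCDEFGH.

Answer: DHEG

Derivation:
Char 1 ('C'): step: R->4, L=4; C->plug->C->R->B->L->E->refl->A->L'->H->R'->D->plug->D
Char 2 ('A'): step: R->5, L=4; A->plug->A->R->F->L->G->refl->C->L'->D->R'->H->plug->H
Char 3 ('G'): step: R->6, L=4; G->plug->G->R->C->L->F->refl->D->L'->A->R'->E->plug->E
Char 4 ('C'): step: R->7, L=4; C->plug->C->R->F->L->G->refl->C->L'->D->R'->G->plug->G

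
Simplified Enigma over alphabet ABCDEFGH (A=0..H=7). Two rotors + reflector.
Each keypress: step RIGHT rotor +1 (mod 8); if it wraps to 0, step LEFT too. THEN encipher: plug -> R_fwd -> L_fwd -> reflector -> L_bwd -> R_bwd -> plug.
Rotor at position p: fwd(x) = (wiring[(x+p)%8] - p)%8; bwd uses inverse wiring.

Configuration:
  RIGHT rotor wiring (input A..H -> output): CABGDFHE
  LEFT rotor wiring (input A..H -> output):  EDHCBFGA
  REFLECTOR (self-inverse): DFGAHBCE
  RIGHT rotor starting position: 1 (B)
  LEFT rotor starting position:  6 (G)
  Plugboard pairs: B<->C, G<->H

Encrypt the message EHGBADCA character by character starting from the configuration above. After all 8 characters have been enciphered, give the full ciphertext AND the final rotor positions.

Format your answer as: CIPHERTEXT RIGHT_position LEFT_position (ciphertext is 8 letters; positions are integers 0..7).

Char 1 ('E'): step: R->2, L=6; E->plug->E->R->F->L->E->refl->H->L'->H->R'->A->plug->A
Char 2 ('H'): step: R->3, L=6; H->plug->G->R->F->L->E->refl->H->L'->H->R'->F->plug->F
Char 3 ('G'): step: R->4, L=6; G->plug->H->R->C->L->G->refl->C->L'->B->R'->B->plug->C
Char 4 ('B'): step: R->5, L=6; B->plug->C->R->H->L->H->refl->E->L'->F->R'->D->plug->D
Char 5 ('A'): step: R->6, L=6; A->plug->A->R->B->L->C->refl->G->L'->C->R'->D->plug->D
Char 6 ('D'): step: R->7, L=6; D->plug->D->R->C->L->G->refl->C->L'->B->R'->C->plug->B
Char 7 ('C'): step: R->0, L->7 (L advanced); C->plug->B->R->A->L->B->refl->F->L'->B->R'->C->plug->B
Char 8 ('A'): step: R->1, L=7; A->plug->A->R->H->L->H->refl->E->L'->C->R'->D->plug->D
Final: ciphertext=AFCDDBBD, RIGHT=1, LEFT=7

Answer: AFCDDBBD 1 7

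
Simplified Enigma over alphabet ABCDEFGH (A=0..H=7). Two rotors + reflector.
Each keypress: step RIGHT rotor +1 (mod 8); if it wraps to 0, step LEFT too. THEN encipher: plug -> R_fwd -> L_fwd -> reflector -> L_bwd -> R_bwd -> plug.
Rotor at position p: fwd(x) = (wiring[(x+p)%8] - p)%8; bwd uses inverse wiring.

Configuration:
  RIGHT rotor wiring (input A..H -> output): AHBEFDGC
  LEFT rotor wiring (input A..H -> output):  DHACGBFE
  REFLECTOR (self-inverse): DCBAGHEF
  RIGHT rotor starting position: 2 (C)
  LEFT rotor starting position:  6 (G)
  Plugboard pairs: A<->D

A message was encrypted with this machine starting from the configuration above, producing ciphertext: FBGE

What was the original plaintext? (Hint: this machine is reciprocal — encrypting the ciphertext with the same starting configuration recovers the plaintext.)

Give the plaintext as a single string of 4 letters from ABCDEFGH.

Char 1 ('F'): step: R->3, L=6; F->plug->F->R->F->L->E->refl->G->L'->B->R'->A->plug->D
Char 2 ('B'): step: R->4, L=6; B->plug->B->R->H->L->D->refl->A->L'->G->R'->D->plug->A
Char 3 ('G'): step: R->5, L=6; G->plug->G->R->H->L->D->refl->A->L'->G->R'->A->plug->D
Char 4 ('E'): step: R->6, L=6; E->plug->E->R->D->L->B->refl->C->L'->E->R'->B->plug->B

Answer: DADB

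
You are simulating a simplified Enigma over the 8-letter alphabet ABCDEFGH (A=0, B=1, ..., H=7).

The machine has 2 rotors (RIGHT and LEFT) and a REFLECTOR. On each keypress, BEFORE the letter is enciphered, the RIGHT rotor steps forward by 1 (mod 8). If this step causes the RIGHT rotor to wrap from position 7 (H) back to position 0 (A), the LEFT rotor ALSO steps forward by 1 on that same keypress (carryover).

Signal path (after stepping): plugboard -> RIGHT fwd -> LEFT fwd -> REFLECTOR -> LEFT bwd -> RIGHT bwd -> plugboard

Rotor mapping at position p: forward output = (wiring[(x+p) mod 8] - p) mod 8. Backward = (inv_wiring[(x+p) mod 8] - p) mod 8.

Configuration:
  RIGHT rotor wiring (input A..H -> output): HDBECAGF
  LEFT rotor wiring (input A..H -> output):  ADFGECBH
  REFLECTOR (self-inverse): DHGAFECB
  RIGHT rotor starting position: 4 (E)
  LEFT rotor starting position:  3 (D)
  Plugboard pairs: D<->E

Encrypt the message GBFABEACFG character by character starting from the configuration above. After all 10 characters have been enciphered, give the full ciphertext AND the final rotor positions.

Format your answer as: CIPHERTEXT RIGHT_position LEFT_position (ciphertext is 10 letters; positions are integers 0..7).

Answer: ADHCCGBBEH 6 4

Derivation:
Char 1 ('G'): step: R->5, L=3; G->plug->G->R->H->L->C->refl->G->L'->D->R'->A->plug->A
Char 2 ('B'): step: R->6, L=3; B->plug->B->R->H->L->C->refl->G->L'->D->R'->E->plug->D
Char 3 ('F'): step: R->7, L=3; F->plug->F->R->D->L->G->refl->C->L'->H->R'->H->plug->H
Char 4 ('A'): step: R->0, L->4 (L advanced); A->plug->A->R->H->L->C->refl->G->L'->B->R'->C->plug->C
Char 5 ('B'): step: R->1, L=4; B->plug->B->R->A->L->A->refl->D->L'->D->R'->C->plug->C
Char 6 ('E'): step: R->2, L=4; E->plug->D->R->G->L->B->refl->H->L'->F->R'->G->plug->G
Char 7 ('A'): step: R->3, L=4; A->plug->A->R->B->L->G->refl->C->L'->H->R'->B->plug->B
Char 8 ('C'): step: R->4, L=4; C->plug->C->R->C->L->F->refl->E->L'->E->R'->B->plug->B
Char 9 ('F'): step: R->5, L=4; F->plug->F->R->E->L->E->refl->F->L'->C->R'->D->plug->E
Char 10 ('G'): step: R->6, L=4; G->plug->G->R->E->L->E->refl->F->L'->C->R'->H->plug->H
Final: ciphertext=ADHCCGBBEH, RIGHT=6, LEFT=4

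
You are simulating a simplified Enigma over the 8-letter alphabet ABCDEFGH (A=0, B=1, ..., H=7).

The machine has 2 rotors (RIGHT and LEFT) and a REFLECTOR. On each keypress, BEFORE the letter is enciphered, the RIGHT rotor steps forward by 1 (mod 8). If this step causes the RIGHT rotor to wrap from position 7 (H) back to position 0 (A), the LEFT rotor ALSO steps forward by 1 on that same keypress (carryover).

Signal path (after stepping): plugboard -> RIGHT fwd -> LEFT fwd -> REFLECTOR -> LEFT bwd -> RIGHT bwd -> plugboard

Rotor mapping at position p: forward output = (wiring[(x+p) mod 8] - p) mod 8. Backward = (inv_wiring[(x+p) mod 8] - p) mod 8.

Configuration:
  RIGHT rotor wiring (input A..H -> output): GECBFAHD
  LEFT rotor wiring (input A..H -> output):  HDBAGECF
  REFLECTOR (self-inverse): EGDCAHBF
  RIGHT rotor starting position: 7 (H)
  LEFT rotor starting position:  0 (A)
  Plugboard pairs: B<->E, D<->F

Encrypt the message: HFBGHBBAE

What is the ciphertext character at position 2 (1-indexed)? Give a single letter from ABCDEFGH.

Char 1 ('H'): step: R->0, L->1 (L advanced); H->plug->H->R->D->L->F->refl->H->L'->C->R'->C->plug->C
Char 2 ('F'): step: R->1, L=1; F->plug->D->R->E->L->D->refl->C->L'->A->R'->C->plug->C

C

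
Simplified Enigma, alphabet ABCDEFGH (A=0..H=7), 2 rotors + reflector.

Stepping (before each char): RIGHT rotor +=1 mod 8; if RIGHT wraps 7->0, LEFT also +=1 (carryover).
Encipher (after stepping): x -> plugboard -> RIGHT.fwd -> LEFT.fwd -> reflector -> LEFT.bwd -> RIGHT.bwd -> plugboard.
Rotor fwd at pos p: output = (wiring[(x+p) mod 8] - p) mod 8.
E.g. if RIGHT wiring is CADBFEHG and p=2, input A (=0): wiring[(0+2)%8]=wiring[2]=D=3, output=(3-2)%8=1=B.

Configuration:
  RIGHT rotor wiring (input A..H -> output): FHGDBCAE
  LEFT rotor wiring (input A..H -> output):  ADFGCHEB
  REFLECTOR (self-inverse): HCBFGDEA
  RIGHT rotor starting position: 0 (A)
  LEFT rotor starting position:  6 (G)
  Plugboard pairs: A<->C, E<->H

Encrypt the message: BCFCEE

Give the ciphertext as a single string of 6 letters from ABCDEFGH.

Char 1 ('B'): step: R->1, L=6; B->plug->B->R->F->L->A->refl->H->L'->E->R'->H->plug->E
Char 2 ('C'): step: R->2, L=6; C->plug->A->R->E->L->H->refl->A->L'->F->R'->H->plug->E
Char 3 ('F'): step: R->3, L=6; F->plug->F->R->C->L->C->refl->B->L'->H->R'->C->plug->A
Char 4 ('C'): step: R->4, L=6; C->plug->A->R->F->L->A->refl->H->L'->E->R'->C->plug->A
Char 5 ('E'): step: R->5, L=6; E->plug->H->R->E->L->H->refl->A->L'->F->R'->A->plug->C
Char 6 ('E'): step: R->6, L=6; E->plug->H->R->E->L->H->refl->A->L'->F->R'->F->plug->F

Answer: EEAACF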